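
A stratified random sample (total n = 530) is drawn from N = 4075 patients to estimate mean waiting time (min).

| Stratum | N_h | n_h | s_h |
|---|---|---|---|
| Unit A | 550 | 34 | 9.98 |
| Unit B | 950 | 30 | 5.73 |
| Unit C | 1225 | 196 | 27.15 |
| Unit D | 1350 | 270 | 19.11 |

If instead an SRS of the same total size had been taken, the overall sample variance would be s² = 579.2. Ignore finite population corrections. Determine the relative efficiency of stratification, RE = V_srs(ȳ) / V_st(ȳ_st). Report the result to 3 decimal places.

V̂(ȳ_st) = Σ W_h² s_h²/n_h, with W_h = N_h/N and N = 4075:
  stratum Unit A: (550/4075)²·9.98²/34 = 0.0533645
  stratum Unit B: (950/4075)²·5.73²/30 = 0.0594812
  stratum Unit C: (1225/4075)²·27.15²/196 = 0.33986
  stratum Unit D: (1350/4075)²·19.11²/270 = 0.148446
V_st = 0.601153
V_srs = s²/n = 579.2/530 = 1.09283
Relative efficiency = V_srs / V_st = 1.09283/0.601153 = 1.8179

RE ≈ 1.818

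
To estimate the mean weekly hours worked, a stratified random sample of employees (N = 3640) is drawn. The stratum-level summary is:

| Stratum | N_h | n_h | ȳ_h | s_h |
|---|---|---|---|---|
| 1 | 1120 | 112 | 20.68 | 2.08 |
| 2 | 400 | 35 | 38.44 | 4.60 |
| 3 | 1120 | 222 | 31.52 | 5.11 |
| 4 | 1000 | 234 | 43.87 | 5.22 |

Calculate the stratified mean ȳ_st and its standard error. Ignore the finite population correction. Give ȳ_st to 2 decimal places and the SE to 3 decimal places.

ȳ_st = Σ W_h ȳ_h = (1120·20.68 + 400·38.44 + 1120·31.52 + 1000·43.87)/3640 = 32.33791
V̂(ȳ_st) = Σ W_h² s_h²/n_h, with W_h = N_h/N and N = 3640:
  stratum 1: (1120/3640)²·2.08²/112 = 0.00365714
  stratum 2: (400/3640)²·4.60²/35 = 0.00730071
  stratum 3: (1120/3640)²·5.11²/222 = 0.0111358
  stratum 4: (1000/3640)²·5.22²/234 = 0.00878865
V̂(ȳ_st) = 0.0308823
SE(ȳ_st) = √0.0308823 = 0.175734

ȳ_st ≈ 32.34, SE ≈ 0.176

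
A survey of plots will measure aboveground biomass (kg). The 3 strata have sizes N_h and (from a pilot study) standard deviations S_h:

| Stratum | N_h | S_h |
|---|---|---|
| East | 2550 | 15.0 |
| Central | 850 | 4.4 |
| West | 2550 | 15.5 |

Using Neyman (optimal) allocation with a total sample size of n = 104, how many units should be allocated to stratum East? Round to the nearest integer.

49

Neyman allocation: n_h = n · N_h S_h / Σ N_i S_i, with n = 104.
  stratum East: N_h·S_h = 2550·15.0 = 38250.00
  stratum Central: N_h·S_h = 850·4.4 = 3740.00
  stratum West: N_h·S_h = 2550·15.5 = 39525.00
Σ N_h S_h = 81515.00
n for stratum East = 104·38250.00/81515.00 = 48.801 → 49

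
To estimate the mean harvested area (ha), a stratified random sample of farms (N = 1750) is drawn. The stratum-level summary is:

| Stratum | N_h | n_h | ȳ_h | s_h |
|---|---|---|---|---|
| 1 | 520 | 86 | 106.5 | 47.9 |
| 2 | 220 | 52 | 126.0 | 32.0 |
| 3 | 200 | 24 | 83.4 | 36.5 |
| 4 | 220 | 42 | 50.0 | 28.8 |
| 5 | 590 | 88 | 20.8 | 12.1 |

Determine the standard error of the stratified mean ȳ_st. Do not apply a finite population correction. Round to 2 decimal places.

V̂(ȳ_st) = Σ W_h² s_h²/n_h, with W_h = N_h/N and N = 1750:
  stratum 1: (520/1750)²·47.9²/86 = 2.35561
  stratum 2: (220/1750)²·32.0²/52 = 0.311219
  stratum 3: (200/1750)²·36.5²/24 = 0.725034
  stratum 4: (220/1750)²·28.8²/42 = 0.312108
  stratum 5: (590/1750)²·12.1²/88 = 0.189111
V̂(ȳ_st) = 3.89308
SE(ȳ_st) = √3.89308 = 1.97309

SE(ȳ_st) ≈ 1.97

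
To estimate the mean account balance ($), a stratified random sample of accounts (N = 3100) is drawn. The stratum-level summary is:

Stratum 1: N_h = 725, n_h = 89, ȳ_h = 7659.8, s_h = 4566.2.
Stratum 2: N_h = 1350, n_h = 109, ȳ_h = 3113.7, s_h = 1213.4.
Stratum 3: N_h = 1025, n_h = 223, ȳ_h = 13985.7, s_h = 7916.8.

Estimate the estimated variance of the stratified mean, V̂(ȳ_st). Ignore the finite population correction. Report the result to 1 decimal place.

V̂(ȳ_st) ≈ 46102.2

V̂(ȳ_st) = Σ W_h² s_h²/n_h, with W_h = N_h/N and N = 3100:
  stratum 1: (725/3100)²·4566.2²/89 = 12813.6
  stratum 2: (1350/3100)²·1213.4²/109 = 2561.68
  stratum 3: (1025/3100)²·7916.8²/223 = 30726.9
V̂(ȳ_st) = 46102.2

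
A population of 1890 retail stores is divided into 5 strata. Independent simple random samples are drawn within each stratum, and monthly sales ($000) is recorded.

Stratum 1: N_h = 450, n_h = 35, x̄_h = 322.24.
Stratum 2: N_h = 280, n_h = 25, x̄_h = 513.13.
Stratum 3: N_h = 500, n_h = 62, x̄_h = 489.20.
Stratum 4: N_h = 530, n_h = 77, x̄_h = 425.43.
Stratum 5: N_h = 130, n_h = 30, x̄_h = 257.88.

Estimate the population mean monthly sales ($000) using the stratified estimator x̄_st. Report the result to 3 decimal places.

x̄_st ≈ 419.199

N = Σ N_h = 1890. Stratum weights W_h = N_h/N.
x̄_st = (450·322.24 + 280·513.13 + 500·489.20 + 530·425.43 + 130·257.88) / 1890 = 419.19931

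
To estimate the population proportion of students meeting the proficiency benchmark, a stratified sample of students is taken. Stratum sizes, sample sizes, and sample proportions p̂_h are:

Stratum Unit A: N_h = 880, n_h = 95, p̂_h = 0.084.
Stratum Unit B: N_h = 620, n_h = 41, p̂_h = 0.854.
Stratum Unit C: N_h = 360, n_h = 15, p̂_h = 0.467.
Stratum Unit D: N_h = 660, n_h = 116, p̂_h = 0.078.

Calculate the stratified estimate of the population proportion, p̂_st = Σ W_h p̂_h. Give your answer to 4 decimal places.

p̂_st ≈ 0.3266

N = 2520; stratum weights W_h = N_h/N.
p̂_st = Σ W_h p̂_h = (880·0.084 + 620·0.854 + 360·0.467 + 660·0.078)/2520 = 0.32659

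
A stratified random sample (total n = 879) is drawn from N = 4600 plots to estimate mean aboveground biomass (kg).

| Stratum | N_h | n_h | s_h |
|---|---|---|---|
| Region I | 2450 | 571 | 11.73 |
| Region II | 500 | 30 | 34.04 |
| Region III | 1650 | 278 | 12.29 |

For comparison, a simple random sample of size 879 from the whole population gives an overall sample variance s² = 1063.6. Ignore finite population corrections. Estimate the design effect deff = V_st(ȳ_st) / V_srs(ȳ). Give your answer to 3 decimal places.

deff ≈ 0.491

V̂(ȳ_st) = Σ W_h² s_h²/n_h, with W_h = N_h/N and N = 4600:
  stratum Region I: (2450/4600)²·11.73²/571 = 0.068356
  stratum Region II: (500/4600)²·34.04²/30 = 0.456333
  stratum Region III: (1650/4600)²·12.29²/278 = 0.0699055
V_st = 0.594595
V_srs = s²/n = 1063.6/879 = 1.21001
deff = V_st / V_srs = 0.594595/1.21001 = 0.4914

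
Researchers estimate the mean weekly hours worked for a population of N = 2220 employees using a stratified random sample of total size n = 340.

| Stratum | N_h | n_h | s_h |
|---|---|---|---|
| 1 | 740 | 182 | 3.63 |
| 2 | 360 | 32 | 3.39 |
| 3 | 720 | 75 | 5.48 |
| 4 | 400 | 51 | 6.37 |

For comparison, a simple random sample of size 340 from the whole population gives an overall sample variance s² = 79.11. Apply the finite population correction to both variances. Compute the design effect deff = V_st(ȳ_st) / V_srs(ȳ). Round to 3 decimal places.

deff ≈ 0.380

V̂(ȳ_st) = Σ W_h² (1 − n_h/N_h) s_h²/n_h, with W_h = N_h/N and N = 2220:
  stratum 1: (740/2220)²·(1 − 182/740)·3.63²/182 = 0.00606599
  stratum 2: (360/2220)²·(1 − 32/360)·3.39²/32 = 0.00860438
  stratum 3: (720/2220)²·(1 − 75/720)·5.48²/75 = 0.0377299
  stratum 4: (400/2220)²·(1 − 51/400)·6.37²/51 = 0.0225366
V_st = 0.0749369
V_srs = (1 − 340/2220)·79.11/340 = 0.197041
deff = V_st / V_srs = 0.0749369/0.197041 = 0.3803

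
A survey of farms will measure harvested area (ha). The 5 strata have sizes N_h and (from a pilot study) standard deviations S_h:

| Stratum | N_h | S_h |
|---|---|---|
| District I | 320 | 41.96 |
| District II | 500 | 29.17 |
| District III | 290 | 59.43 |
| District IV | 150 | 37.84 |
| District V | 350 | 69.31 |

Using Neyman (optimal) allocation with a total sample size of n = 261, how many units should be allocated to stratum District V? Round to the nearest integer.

Neyman allocation: n_h = n · N_h S_h / Σ N_i S_i, with n = 261.
  stratum District I: N_h·S_h = 320·41.96 = 13427.20
  stratum District II: N_h·S_h = 500·29.17 = 14585.00
  stratum District III: N_h·S_h = 290·59.43 = 17234.70
  stratum District IV: N_h·S_h = 150·37.84 = 5676.00
  stratum District V: N_h·S_h = 350·69.31 = 24258.50
Σ N_h S_h = 75181.40
n for stratum District V = 261·24258.50/75181.40 = 84.216 → 84

84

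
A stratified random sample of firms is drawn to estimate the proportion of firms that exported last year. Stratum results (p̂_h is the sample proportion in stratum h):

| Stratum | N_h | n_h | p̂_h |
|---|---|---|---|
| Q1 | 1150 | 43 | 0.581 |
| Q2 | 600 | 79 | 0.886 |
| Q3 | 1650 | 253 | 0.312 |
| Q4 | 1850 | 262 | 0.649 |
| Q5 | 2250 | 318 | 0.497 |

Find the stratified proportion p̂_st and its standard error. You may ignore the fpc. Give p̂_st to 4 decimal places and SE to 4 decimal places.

p̂_st ≈ 0.5378, SE ≈ 0.0176

N = 7500; stratum weights W_h = N_h/N.
p̂_st = Σ W_h p̂_h = (1150·0.581 + 600·0.886 + 1650·0.312 + 1850·0.649 + 2250·0.497)/7500 = 0.53779
V̂(p̂_st) = Σ W_h² p̂_h(1−p̂_h)/(n_h−1):
  stratum Q1: (1150/7500)²·0.581·0.419/42 = 0.000136274
  stratum Q2: (600/7500)²·0.886·0.114/78 = 8.28751e-06
  stratum Q3: (1650/7500)²·0.312·0.688/252 = 4.12276e-05
  stratum Q4: (1850/7500)²·0.649·0.351/261 = 5.31046e-05
  stratum Q5: (2250/7500)²·0.497·0.503/317 = 7.09754e-05
V̂(p̂_st) = 0.000309869; SE = √V̂ = 0.0176031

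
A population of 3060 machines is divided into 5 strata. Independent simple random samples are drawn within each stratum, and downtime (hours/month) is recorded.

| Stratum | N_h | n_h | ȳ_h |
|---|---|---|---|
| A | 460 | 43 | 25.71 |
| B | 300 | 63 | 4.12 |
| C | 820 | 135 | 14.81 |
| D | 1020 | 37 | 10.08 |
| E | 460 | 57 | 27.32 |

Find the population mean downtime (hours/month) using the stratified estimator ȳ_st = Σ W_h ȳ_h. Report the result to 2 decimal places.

N = Σ N_h = 3060. Stratum weights W_h = N_h/N.
ȳ_st = (460·25.71 + 300·4.12 + 820·14.81 + 1020·10.08 + 460·27.32) / 3060 = 15.7044

ȳ_st ≈ 15.70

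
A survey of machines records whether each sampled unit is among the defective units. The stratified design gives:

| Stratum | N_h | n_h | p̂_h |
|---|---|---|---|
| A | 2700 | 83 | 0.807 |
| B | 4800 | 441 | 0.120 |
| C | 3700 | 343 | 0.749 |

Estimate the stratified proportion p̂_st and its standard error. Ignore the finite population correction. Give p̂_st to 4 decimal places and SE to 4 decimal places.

N = 11200; stratum weights W_h = N_h/N.
p̂_st = Σ W_h p̂_h = (2700·0.807 + 4800·0.120 + 3700·0.749)/11200 = 0.49341
V̂(p̂_st) = Σ W_h² p̂_h(1−p̂_h)/(n_h−1):
  stratum A: (2700/11200)²·0.807·0.193/82 = 0.000110385
  stratum B: (4800/11200)²·0.120·0.880/440 = 4.40816e-05
  stratum C: (3700/11200)²·0.749·0.251/342 = 5.99925e-05
V̂(p̂_st) = 0.000214459; SE = √V̂ = 0.0146444

p̂_st ≈ 0.4934, SE ≈ 0.0146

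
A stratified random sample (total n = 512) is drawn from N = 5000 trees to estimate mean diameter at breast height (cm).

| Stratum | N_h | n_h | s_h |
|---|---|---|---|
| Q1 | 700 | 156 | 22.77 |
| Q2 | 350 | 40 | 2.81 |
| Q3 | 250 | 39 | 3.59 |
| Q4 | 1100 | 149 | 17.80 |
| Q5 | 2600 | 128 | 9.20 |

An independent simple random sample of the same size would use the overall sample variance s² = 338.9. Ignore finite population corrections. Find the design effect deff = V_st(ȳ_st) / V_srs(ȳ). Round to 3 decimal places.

deff ≈ 0.527

V̂(ȳ_st) = Σ W_h² s_h²/n_h, with W_h = N_h/N and N = 5000:
  stratum Q1: (700/5000)²·22.77²/156 = 0.0651415
  stratum Q2: (350/5000)²·2.81²/40 = 0.000967272
  stratum Q3: (250/5000)²·3.59²/39 = 0.00082616
  stratum Q4: (1100/5000)²·17.80²/149 = 0.10292
  stratum Q5: (2600/5000)²·9.20²/128 = 0.178802
V_st = 0.348657
V_srs = s²/n = 338.9/512 = 0.661914
deff = V_st / V_srs = 0.348657/0.661914 = 0.5267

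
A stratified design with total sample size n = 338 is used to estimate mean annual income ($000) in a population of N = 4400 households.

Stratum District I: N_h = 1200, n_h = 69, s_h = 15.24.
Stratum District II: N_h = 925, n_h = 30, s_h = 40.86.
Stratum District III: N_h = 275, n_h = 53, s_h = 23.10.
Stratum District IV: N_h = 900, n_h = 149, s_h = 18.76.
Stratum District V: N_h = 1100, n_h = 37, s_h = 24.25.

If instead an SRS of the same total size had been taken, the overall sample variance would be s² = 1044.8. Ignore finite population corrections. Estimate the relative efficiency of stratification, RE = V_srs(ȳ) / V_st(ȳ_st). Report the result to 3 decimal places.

RE ≈ 0.805

V̂(ȳ_st) = Σ W_h² s_h²/n_h, with W_h = N_h/N and N = 4400:
  stratum District I: (1200/4400)²·15.24²/69 = 0.250368
  stratum District II: (925/4400)²·40.86²/30 = 2.45954
  stratum District III: (275/4400)²·23.10²/53 = 0.0393286
  stratum District IV: (900/4400)²·18.76²/149 = 0.0988232
  stratum District V: (1100/4400)²·24.25²/37 = 0.993349
V_st = 3.84141
V_srs = s²/n = 1044.8/338 = 3.09112
Relative efficiency = V_srs / V_st = 3.09112/3.84141 = 0.8047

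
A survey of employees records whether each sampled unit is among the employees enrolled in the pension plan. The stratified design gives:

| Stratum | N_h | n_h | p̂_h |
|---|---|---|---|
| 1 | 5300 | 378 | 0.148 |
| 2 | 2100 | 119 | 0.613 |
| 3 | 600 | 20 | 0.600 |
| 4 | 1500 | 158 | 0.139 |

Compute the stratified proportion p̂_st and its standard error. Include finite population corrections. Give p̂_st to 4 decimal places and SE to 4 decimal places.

p̂_st ≈ 0.2779, SE ≈ 0.0160

N = 9500; stratum weights W_h = N_h/N.
p̂_st = Σ W_h p̂_h = (5300·0.148 + 2100·0.613 + 600·0.600 + 1500·0.139)/9500 = 0.27792
V̂(p̂_st) = Σ W_h² (1 − n_h/N_h) p̂_h(1−p̂_h)/(n_h−1):
  stratum 1: (5300/9500)²·(1 − 378/5300)·0.148·0.852/377 = 9.66786e-05
  stratum 2: (2100/9500)²·(1 − 119/2100)·0.613·0.387/118 = 9.26715e-05
  stratum 3: (600/9500)²·(1 − 20/600)·0.600·0.400/19 = 4.87068e-05
  stratum 4: (1500/9500)²·(1 − 158/1500)·0.139·0.861/157 = 1.70026e-05
V̂(p̂_st) = 0.000255059; SE = √V̂ = 0.0159706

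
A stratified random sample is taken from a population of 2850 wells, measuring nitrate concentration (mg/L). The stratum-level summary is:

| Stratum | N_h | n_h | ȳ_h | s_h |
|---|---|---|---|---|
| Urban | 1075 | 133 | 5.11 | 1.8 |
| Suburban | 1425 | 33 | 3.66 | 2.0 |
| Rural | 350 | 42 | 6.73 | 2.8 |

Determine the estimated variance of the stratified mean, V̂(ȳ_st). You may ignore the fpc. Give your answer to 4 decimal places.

V̂(ȳ_st) = Σ W_h² s_h²/n_h, with W_h = N_h/N and N = 2850:
  stratum Urban: (1075/2850)²·1.8²/133 = 0.00346594
  stratum Suburban: (1425/2850)²·2.0²/33 = 0.030303
  stratum Rural: (350/2850)²·2.8²/42 = 0.00281523
V̂(ȳ_st) = 0.0365842

V̂(ȳ_st) ≈ 0.0366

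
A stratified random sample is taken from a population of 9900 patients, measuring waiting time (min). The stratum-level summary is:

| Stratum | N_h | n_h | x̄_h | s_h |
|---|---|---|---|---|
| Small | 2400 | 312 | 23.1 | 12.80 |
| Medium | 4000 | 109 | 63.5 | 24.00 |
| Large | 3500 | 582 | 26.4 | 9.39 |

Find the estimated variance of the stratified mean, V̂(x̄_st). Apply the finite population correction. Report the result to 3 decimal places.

V̂(x̄_st) = Σ W_h² (1 − n_h/N_h) s_h²/n_h, with W_h = N_h/N and N = 9900:
  stratum Small: (2400/9900)²·(1 − 312/2400)·12.80²/312 = 0.0268495
  stratum Medium: (4000/9900)²·(1 − 109/4000)·24.00²/109 = 0.839164
  stratum Large: (3500/9900)²·(1 − 582/3500)·9.39²/582 = 0.0157867
V̂(x̄_st) = 0.8818

V̂(x̄_st) ≈ 0.882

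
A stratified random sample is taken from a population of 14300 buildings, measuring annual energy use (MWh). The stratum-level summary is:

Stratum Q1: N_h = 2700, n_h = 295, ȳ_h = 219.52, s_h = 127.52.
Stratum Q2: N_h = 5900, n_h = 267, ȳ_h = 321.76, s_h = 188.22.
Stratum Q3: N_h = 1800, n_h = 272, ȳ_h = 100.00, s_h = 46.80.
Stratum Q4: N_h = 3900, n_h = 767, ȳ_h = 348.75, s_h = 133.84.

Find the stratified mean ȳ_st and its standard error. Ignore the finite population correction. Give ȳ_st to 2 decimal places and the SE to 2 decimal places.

ȳ_st ≈ 281.90, SE ≈ 5.14

ȳ_st = Σ W_h ȳ_h = (2700·219.52 + 5900·321.76 + 1800·100.00 + 3900·348.75)/14300 = 281.90301
V̂(ȳ_st) = Σ W_h² s_h²/n_h, with W_h = N_h/N and N = 14300:
  stratum Q1: (2700/14300)²·127.52²/295 = 1.96512
  stratum Q2: (5900/14300)²·188.22²/267 = 22.5867
  stratum Q3: (1800/14300)²·46.80²/272 = 0.127584
  stratum Q4: (3900/14300)²·133.84²/767 = 1.73714
V̂(ȳ_st) = 26.4165
SE(ȳ_st) = √26.4165 = 5.1397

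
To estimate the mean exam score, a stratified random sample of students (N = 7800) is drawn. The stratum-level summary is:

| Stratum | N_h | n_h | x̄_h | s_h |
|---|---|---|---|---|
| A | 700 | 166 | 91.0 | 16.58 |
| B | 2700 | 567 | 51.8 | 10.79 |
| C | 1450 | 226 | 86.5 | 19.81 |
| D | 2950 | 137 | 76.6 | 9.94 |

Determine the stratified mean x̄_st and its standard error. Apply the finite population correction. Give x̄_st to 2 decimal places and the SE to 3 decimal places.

x̄_st ≈ 71.15, SE ≈ 0.423

x̄_st = Σ W_h x̄_h = (700·91.0 + 2700·51.8 + 1450·86.5 + 2950·76.6)/7800 = 71.14808
V̂(x̄_st) = Σ W_h² (1 − n_h/N_h) s_h²/n_h, with W_h = N_h/N and N = 7800:
  stratum A: (700/7800)²·(1 − 166/700)·16.58²/166 = 0.0101745
  stratum B: (2700/7800)²·(1 − 567/2700)·10.79²/567 = 0.0194368
  stratum C: (1450/7800)²·(1 − 226/1450)·19.81²/226 = 0.0506548
  stratum D: (2950/7800)²·(1 − 137/2950)·9.94²/137 = 0.0983682
V̂(x̄_st) = 0.178634
SE(x̄_st) = √0.178634 = 0.422652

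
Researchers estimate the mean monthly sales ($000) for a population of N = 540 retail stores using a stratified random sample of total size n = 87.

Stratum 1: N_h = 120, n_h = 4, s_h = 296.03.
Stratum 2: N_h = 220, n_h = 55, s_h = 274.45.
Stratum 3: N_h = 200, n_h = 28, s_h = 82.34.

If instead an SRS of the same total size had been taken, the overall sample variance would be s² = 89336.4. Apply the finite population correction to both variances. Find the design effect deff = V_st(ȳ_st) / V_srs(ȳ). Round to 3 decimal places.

deff ≈ 1.445

V̂(ȳ_st) = Σ W_h² (1 − n_h/N_h) s_h²/n_h, with W_h = N_h/N and N = 540:
  stratum 1: (120/540)²·(1 − 4/120)·296.03²/4 = 1045.84
  stratum 2: (220/540)²·(1 − 55/220)·274.45²/55 = 170.484
  stratum 3: (200/540)²·(1 − 28/200)·82.34²/28 = 28.565
V_st = 1244.88
V_srs = (1 − 87/540)·89336.4/87 = 861.417
deff = V_st / V_srs = 1244.88/861.417 = 1.4452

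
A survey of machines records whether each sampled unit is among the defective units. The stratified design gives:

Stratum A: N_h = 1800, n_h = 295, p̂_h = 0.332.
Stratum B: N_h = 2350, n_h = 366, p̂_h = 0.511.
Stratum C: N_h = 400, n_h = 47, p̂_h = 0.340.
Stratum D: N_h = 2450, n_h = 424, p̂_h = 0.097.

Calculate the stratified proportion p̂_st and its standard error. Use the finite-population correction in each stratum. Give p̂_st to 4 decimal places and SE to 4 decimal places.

N = 7000; stratum weights W_h = N_h/N.
p̂_st = Σ W_h p̂_h = (1800·0.332 + 2350·0.511 + 400·0.340 + 2450·0.097)/7000 = 0.31030
V̂(p̂_st) = Σ W_h² (1 − n_h/N_h) p̂_h(1−p̂_h)/(n_h−1):
  stratum A: (1800/7000)²·(1 − 295/1800)·0.332·0.668/294 = 4.17042e-05
  stratum B: (2350/7000)²·(1 − 366/2350)·0.511·0.489/365 = 6.51404e-05
  stratum C: (400/7000)²·(1 − 47/400)·0.340·0.660/46 = 1.40574e-05
  stratum D: (2450/7000)²·(1 − 424/2450)·0.097·0.903/423 = 2.09763e-05
V̂(p̂_st) = 0.000141878; SE = √V̂ = 0.0119113

p̂_st ≈ 0.3103, SE ≈ 0.0119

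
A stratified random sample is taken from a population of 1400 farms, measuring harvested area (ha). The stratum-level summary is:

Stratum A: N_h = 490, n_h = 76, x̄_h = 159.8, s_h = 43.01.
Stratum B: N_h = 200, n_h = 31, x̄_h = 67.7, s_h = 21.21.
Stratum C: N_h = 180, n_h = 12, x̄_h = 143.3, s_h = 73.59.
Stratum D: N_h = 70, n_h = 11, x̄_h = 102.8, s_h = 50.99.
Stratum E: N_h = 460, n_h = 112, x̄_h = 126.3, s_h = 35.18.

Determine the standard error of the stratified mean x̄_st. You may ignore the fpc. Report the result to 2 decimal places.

V̂(x̄_st) = Σ W_h² s_h²/n_h, with W_h = N_h/N and N = 1400:
  stratum A: (490/1400)²·43.01²/76 = 2.98168
  stratum B: (200/1400)²·21.21²/31 = 0.296158
  stratum C: (180/1400)²·73.59²/12 = 7.46011
  stratum D: (70/1400)²·50.99²/11 = 0.590905
  stratum E: (460/1400)²·35.18²/112 = 1.19298
V̂(x̄_st) = 12.5218
SE(x̄_st) = √12.5218 = 3.53862

SE(x̄_st) ≈ 3.54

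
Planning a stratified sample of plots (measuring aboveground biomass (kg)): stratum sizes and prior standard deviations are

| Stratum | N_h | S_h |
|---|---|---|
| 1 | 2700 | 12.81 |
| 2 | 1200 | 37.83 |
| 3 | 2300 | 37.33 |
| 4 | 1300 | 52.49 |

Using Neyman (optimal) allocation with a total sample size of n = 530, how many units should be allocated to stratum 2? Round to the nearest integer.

Neyman allocation: n_h = n · N_h S_h / Σ N_i S_i, with n = 530.
  stratum 1: N_h·S_h = 2700·12.81 = 34587.00
  stratum 2: N_h·S_h = 1200·37.83 = 45396.00
  stratum 3: N_h·S_h = 2300·37.33 = 85859.00
  stratum 4: N_h·S_h = 1300·52.49 = 68237.00
Σ N_h S_h = 234079.00
n for stratum 2 = 530·45396.00/234079.00 = 102.785 → 103

103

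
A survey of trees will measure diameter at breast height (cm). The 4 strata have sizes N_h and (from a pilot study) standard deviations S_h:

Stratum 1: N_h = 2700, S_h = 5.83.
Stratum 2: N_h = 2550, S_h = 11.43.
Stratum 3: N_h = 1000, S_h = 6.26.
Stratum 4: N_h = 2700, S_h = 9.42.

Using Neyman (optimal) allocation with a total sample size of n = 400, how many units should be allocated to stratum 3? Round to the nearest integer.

Neyman allocation: n_h = n · N_h S_h / Σ N_i S_i, with n = 400.
  stratum 1: N_h·S_h = 2700·5.83 = 15741.00
  stratum 2: N_h·S_h = 2550·11.43 = 29146.50
  stratum 3: N_h·S_h = 1000·6.26 = 6260.00
  stratum 4: N_h·S_h = 2700·9.42 = 25434.00
Σ N_h S_h = 76581.50
n for stratum 3 = 400·6260.00/76581.50 = 32.697 → 33

33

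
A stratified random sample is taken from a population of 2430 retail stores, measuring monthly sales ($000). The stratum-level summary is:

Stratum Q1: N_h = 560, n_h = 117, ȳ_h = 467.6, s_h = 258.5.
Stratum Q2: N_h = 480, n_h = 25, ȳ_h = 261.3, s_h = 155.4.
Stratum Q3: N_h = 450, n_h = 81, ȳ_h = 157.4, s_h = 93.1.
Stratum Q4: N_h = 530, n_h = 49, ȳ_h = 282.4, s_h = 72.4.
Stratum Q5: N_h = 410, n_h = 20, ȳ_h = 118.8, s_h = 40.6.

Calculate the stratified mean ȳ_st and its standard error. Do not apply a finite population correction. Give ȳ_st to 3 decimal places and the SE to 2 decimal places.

ȳ_st ≈ 270.160, SE ≈ 8.90

ȳ_st = Σ W_h ȳ_h = (560·467.6 + 480·261.3 + 450·157.4 + 530·282.4 + 410·118.8)/2430 = 270.16049
V̂(ȳ_st) = Σ W_h² s_h²/n_h, with W_h = N_h/N and N = 2430:
  stratum Q1: (560/2430)²·258.5²/117 = 30.3318
  stratum Q2: (480/2430)²·155.4²/25 = 37.6905
  stratum Q3: (450/2430)²·93.1²/81 = 3.66967
  stratum Q4: (530/2430)²·72.4²/49 = 5.08886
  stratum Q5: (410/2430)²·40.6²/20 = 2.34627
V̂(ȳ_st) = 79.1271
SE(ȳ_st) = √79.1271 = 8.89534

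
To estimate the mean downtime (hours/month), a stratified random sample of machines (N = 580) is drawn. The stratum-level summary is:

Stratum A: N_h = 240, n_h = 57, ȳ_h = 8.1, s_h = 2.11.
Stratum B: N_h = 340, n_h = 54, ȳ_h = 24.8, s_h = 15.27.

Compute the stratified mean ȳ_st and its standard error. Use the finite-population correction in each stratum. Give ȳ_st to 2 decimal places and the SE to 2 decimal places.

ȳ_st ≈ 17.89, SE ≈ 1.12

ȳ_st = Σ W_h ȳ_h = (240·8.1 + 340·24.8)/580 = 17.88966
V̂(ȳ_st) = Σ W_h² (1 − n_h/N_h) s_h²/n_h, with W_h = N_h/N and N = 580:
  stratum A: (240/580)²·(1 − 57/240)·2.11²/57 = 0.0101976
  stratum B: (340/580)²·(1 − 54/340)·15.27²/54 = 1.24817
V̂(ȳ_st) = 1.25837
SE(ȳ_st) = √1.25837 = 1.12177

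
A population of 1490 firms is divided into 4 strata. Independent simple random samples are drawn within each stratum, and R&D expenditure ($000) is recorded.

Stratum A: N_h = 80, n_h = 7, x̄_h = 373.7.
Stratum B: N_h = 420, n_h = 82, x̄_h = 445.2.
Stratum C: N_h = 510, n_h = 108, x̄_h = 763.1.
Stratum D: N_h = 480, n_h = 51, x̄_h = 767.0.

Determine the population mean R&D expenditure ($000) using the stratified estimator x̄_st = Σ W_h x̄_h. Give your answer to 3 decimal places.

N = Σ N_h = 1490. Stratum weights W_h = N_h/N.
x̄_st = (80·373.7 + 420·445.2 + 510·763.1 + 480·767.0) / 1490 = 653.83960

x̄_st ≈ 653.840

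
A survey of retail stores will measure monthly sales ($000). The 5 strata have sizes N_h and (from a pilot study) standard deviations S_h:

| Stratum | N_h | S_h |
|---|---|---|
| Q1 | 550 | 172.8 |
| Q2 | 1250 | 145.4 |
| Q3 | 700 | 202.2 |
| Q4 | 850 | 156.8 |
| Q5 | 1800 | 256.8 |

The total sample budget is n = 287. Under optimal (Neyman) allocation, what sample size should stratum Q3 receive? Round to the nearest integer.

Neyman allocation: n_h = n · N_h S_h / Σ N_i S_i, with n = 287.
  stratum Q1: N_h·S_h = 550·172.8 = 95040.00
  stratum Q2: N_h·S_h = 1250·145.4 = 181750.00
  stratum Q3: N_h·S_h = 700·202.2 = 141540.00
  stratum Q4: N_h·S_h = 850·156.8 = 133280.00
  stratum Q5: N_h·S_h = 1800·256.8 = 462240.00
Σ N_h S_h = 1013850.00
n for stratum Q3 = 287·141540.00/1013850.00 = 40.067 → 40

40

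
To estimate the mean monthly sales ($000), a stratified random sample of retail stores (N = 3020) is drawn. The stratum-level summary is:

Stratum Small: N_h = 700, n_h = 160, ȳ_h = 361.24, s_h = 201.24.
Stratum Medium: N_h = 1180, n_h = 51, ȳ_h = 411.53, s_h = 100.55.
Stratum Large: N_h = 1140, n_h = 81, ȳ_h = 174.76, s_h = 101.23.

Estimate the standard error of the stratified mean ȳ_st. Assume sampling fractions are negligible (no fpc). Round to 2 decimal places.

SE(ȳ_st) ≈ 7.87

V̂(ȳ_st) = Σ W_h² s_h²/n_h, with W_h = N_h/N and N = 3020:
  stratum Small: (700/3020)²·201.24²/160 = 13.5985
  stratum Medium: (1180/3020)²·100.55²/51 = 30.2652
  stratum Large: (1140/3020)²·101.23²/81 = 18.0272
V̂(ȳ_st) = 61.891
SE(ȳ_st) = √61.891 = 7.86708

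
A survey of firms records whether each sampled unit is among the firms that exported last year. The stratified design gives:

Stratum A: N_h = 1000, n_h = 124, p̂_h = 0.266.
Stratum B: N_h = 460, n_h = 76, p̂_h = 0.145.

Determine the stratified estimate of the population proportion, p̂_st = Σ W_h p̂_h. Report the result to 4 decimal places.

N = 1460; stratum weights W_h = N_h/N.
p̂_st = Σ W_h p̂_h = (1000·0.266 + 460·0.145)/1460 = 0.22788

p̂_st ≈ 0.2279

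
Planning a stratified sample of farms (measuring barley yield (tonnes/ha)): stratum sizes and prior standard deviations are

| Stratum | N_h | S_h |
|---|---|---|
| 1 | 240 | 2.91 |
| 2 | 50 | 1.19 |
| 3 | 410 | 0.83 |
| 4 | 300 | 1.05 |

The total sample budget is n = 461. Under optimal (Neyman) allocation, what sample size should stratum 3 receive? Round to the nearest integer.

Neyman allocation: n_h = n · N_h S_h / Σ N_i S_i, with n = 461.
  stratum 1: N_h·S_h = 240·2.91 = 698.40
  stratum 2: N_h·S_h = 50·1.19 = 59.50
  stratum 3: N_h·S_h = 410·0.83 = 340.30
  stratum 4: N_h·S_h = 300·1.05 = 315.00
Σ N_h S_h = 1413.20
n for stratum 3 = 461·340.30/1413.20 = 111.009 → 111

111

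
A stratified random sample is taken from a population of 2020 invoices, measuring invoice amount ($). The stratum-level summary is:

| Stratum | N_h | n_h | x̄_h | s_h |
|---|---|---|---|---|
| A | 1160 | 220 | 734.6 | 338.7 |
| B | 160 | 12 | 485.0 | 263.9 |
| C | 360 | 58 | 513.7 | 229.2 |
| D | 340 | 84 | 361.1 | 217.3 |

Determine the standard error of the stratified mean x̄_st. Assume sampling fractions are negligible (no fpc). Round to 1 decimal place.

V̂(x̄_st) = Σ W_h² s_h²/n_h, with W_h = N_h/N and N = 2020:
  stratum A: (1160/2020)²·338.7²/220 = 171.957
  stratum B: (160/2020)²·263.9²/12 = 36.4112
  stratum C: (360/2020)²·229.2²/58 = 28.7676
  stratum D: (340/2020)²·217.3²/84 = 15.9256
V̂(x̄_st) = 253.062
SE(x̄_st) = √253.062 = 15.9079

SE(x̄_st) ≈ 15.9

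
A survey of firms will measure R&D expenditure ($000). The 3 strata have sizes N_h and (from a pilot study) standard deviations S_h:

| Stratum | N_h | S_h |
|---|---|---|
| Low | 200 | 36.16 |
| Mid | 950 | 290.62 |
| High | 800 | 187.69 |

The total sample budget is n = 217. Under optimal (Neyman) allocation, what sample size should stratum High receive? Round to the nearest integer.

75

Neyman allocation: n_h = n · N_h S_h / Σ N_i S_i, with n = 217.
  stratum Low: N_h·S_h = 200·36.16 = 7232.00
  stratum Mid: N_h·S_h = 950·290.62 = 276089.00
  stratum High: N_h·S_h = 800·187.69 = 150152.00
Σ N_h S_h = 433473.00
n for stratum High = 217·150152.00/433473.00 = 75.167 → 75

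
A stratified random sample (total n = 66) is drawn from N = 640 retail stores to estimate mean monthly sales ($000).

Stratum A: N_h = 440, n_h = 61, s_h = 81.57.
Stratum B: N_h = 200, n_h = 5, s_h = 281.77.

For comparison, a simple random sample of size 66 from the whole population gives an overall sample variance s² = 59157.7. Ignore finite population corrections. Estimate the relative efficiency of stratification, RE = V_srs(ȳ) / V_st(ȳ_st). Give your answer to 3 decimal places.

RE ≈ 0.559

V̂(ȳ_st) = Σ W_h² s_h²/n_h, with W_h = N_h/N and N = 640:
  stratum A: (440/640)²·81.57²/61 = 51.5557
  stratum B: (200/640)²·281.77²/5 = 1550.67
V_st = 1602.23
V_srs = s²/n = 59157.7/66 = 896.329
Relative efficiency = V_srs / V_st = 896.329/1602.23 = 0.5594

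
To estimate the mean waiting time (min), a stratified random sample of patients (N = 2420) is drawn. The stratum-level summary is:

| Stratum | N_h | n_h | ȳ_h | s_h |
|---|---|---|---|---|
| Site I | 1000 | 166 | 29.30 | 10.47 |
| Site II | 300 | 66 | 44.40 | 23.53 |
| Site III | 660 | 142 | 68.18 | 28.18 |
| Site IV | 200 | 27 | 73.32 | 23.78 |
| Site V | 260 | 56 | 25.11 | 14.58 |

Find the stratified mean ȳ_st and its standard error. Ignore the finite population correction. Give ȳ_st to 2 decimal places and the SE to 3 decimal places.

ȳ_st ≈ 44.96, SE ≈ 0.919

ȳ_st = Σ W_h ȳ_h = (1000·29.30 + 300·44.40 + 660·68.18 + 200·73.32 + 260·25.11)/2420 = 44.96339
V̂(ȳ_st) = Σ W_h² s_h²/n_h, with W_h = N_h/N and N = 2420:
  stratum Site I: (1000/2420)²·10.47²/166 = 0.11276
  stratum Site II: (300/2420)²·23.53²/66 = 0.128917
  stratum Site III: (660/2420)²·28.18²/142 = 0.415959
  stratum Site IV: (200/2420)²·23.78²/27 = 0.14305
  stratum Site V: (260/2420)²·14.58²/56 = 0.043817
V̂(ȳ_st) = 0.844504
SE(ȳ_st) = √0.844504 = 0.918969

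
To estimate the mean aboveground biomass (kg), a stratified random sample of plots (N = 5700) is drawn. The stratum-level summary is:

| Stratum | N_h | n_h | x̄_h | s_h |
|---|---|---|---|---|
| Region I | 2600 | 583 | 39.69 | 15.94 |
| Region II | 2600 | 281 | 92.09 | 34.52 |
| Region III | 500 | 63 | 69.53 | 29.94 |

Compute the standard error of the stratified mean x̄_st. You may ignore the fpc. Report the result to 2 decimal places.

SE(x̄_st) ≈ 1.04

V̂(x̄_st) = Σ W_h² s_h²/n_h, with W_h = N_h/N and N = 5700:
  stratum Region I: (2600/5700)²·15.94²/583 = 0.0906787
  stratum Region II: (2600/5700)²·34.52²/281 = 0.882332
  stratum Region III: (500/5700)²·29.94²/63 = 0.109485
V̂(x̄_st) = 1.0825
SE(x̄_st) = √1.0825 = 1.04043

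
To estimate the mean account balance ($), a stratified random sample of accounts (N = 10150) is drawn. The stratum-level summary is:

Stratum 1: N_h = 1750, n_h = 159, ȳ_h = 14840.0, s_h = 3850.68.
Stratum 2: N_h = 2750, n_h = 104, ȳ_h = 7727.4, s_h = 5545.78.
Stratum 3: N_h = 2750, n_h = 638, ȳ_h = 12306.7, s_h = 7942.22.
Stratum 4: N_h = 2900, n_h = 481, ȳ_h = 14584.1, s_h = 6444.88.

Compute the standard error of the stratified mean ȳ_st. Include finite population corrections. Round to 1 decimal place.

V̂(ȳ_st) = Σ W_h² (1 − n_h/N_h) s_h²/n_h, with W_h = N_h/N and N = 10150:
  stratum 1: (1750/10150)²·(1 − 159/1750)·3850.68²/159 = 2520.31
  stratum 2: (2750/10150)²·(1 − 104/2750)·5545.78²/104 = 20887.3
  stratum 3: (2750/10150)²·(1 − 638/2750)·7942.22²/638 = 5573.88
  stratum 4: (2900/10150)²·(1 − 481/2900)·6444.88²/481 = 5880.12
V̂(ȳ_st) = 34861.6
SE(ȳ_st) = √34861.6 = 186.713

SE(ȳ_st) ≈ 186.7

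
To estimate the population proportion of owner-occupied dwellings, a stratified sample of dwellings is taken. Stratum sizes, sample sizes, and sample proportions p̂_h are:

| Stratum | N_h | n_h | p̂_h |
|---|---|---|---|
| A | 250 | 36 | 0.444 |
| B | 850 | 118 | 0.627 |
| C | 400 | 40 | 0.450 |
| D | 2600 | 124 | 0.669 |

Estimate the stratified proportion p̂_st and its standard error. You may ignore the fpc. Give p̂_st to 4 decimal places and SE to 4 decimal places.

N = 4100; stratum weights W_h = N_h/N.
p̂_st = Σ W_h p̂_h = (250·0.444 + 850·0.627 + 400·0.450 + 2600·0.669)/4100 = 0.62521
V̂(p̂_st) = Σ W_h² p̂_h(1−p̂_h)/(n_h−1):
  stratum A: (250/4100)²·0.444·0.556/35 = 2.62242e-05
  stratum B: (850/4100)²·0.627·0.373/117 = 8.59133e-05
  stratum C: (400/4100)²·0.450·0.550/39 = 6.04036e-05
  stratum D: (2600/4100)²·0.669·0.331/123 = 0.000723982
V̂(p̂_st) = 0.000896523; SE = √V̂ = 0.029942

p̂_st ≈ 0.6252, SE ≈ 0.0299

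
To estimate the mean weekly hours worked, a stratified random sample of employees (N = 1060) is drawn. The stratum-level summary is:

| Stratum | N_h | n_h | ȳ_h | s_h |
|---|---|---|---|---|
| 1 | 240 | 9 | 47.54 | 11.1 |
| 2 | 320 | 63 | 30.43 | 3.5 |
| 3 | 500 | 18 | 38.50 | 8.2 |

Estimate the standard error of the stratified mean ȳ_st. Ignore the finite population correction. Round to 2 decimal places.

V̂(ȳ_st) = Σ W_h² s_h²/n_h, with W_h = N_h/N and N = 1060:
  stratum 1: (240/1060)²·11.1²/9 = 0.701801
  stratum 2: (320/1060)²·3.5²/63 = 0.0177208
  stratum 3: (500/1060)²·8.2²/18 = 0.831158
V̂(ȳ_st) = 1.55068
SE(ȳ_st) = √1.55068 = 1.24526

SE(ȳ_st) ≈ 1.25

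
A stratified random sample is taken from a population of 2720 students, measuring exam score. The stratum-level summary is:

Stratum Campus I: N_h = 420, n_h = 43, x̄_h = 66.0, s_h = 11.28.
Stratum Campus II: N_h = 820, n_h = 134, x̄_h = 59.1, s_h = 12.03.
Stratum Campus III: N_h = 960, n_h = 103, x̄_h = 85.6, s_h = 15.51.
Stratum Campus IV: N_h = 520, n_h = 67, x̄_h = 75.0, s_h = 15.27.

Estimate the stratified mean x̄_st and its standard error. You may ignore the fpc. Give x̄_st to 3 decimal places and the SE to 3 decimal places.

x̄_st = Σ W_h x̄_h = (420·66.0 + 820·59.1 + 960·85.6 + 520·75.0)/2720 = 72.55809
V̂(x̄_st) = Σ W_h² s_h²/n_h, with W_h = N_h/N and N = 2720:
  stratum Campus I: (420/2720)²·11.28²/43 = 0.0705522
  stratum Campus II: (820/2720)²·12.03²/134 = 0.0981559
  stratum Campus III: (960/2720)²·15.51²/103 = 0.290932
  stratum Campus IV: (520/2720)²·15.27²/67 = 0.127196
V̂(x̄_st) = 0.586835
SE(x̄_st) = √0.586835 = 0.766052

x̄_st ≈ 72.558, SE ≈ 0.766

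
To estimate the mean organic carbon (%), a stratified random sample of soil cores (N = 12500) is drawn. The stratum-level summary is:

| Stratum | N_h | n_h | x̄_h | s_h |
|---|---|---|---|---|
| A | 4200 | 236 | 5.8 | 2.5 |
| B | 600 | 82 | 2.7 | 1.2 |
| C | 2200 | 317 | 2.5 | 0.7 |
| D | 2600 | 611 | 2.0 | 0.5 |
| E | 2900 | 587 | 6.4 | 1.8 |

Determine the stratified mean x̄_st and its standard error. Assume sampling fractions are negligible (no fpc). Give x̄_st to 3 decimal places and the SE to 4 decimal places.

x̄_st = Σ W_h x̄_h = (4200·5.8 + 600·2.7 + 2200·2.5 + 2600·2.0 + 2900·6.4)/12500 = 4.41920
V̂(x̄_st) = Σ W_h² s_h²/n_h, with W_h = N_h/N and N = 12500:
  stratum A: (4200/12500)²·2.5²/236 = 0.00298983
  stratum B: (600/12500)²·1.2²/82 = 4.04605e-05
  stratum C: (2200/12500)²·0.7²/317 = 4.78809e-05
  stratum D: (2600/12500)²·0.5²/611 = 1.77021e-05
  stratum E: (2900/12500)²·1.8²/587 = 0.000297086
V̂(x̄_st) = 0.00339296
SE(x̄_st) = √0.00339296 = 0.0582491

x̄_st ≈ 4.419, SE ≈ 0.0582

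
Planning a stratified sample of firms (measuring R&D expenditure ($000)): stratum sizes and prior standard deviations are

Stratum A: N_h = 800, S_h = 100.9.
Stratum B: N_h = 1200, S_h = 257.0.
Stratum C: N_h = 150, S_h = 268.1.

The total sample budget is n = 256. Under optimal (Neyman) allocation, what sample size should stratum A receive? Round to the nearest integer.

48

Neyman allocation: n_h = n · N_h S_h / Σ N_i S_i, with n = 256.
  stratum A: N_h·S_h = 800·100.9 = 80720.00
  stratum B: N_h·S_h = 1200·257.0 = 308400.00
  stratum C: N_h·S_h = 150·268.1 = 40215.00
Σ N_h S_h = 429335.00
n for stratum A = 256·80720.00/429335.00 = 48.131 → 48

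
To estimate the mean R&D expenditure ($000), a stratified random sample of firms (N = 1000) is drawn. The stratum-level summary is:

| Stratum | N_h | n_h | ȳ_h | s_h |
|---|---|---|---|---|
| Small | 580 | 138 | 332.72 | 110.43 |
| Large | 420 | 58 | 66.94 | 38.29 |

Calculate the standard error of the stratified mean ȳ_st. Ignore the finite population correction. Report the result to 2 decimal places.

SE(ȳ_st) ≈ 5.85

V̂(ȳ_st) = Σ W_h² s_h²/n_h, with W_h = N_h/N and N = 1000:
  stratum Small: (580/1000)²·110.43²/138 = 29.727
  stratum Large: (420/1000)²·38.29²/58 = 4.45904
V̂(ȳ_st) = 34.186
SE(ȳ_st) = √34.186 = 5.84688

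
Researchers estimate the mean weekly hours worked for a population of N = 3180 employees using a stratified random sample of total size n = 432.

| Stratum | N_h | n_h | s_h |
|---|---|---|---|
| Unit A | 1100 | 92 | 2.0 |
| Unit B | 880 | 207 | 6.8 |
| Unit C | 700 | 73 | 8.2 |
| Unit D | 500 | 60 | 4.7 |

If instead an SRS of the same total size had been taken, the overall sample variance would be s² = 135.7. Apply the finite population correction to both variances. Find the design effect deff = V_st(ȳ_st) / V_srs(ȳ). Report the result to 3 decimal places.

deff ≈ 0.243

V̂(ȳ_st) = Σ W_h² (1 − n_h/N_h) s_h²/n_h, with W_h = N_h/N and N = 3180:
  stratum Unit A: (1100/3180)²·(1 − 92/1100)·2.0²/92 = 0.00476729
  stratum Unit B: (880/3180)²·(1 − 207/880)·6.8²/207 = 0.0130825
  stratum Unit C: (700/3180)²·(1 − 73/700)·8.2²/73 = 0.0399776
  stratum Unit D: (500/3180)²·(1 − 60/500)·4.7²/60 = 0.00800964
V_st = 0.065837
V_srs = (1 − 432/3180)·135.7/432 = 0.271447
deff = V_st / V_srs = 0.065837/0.271447 = 0.2425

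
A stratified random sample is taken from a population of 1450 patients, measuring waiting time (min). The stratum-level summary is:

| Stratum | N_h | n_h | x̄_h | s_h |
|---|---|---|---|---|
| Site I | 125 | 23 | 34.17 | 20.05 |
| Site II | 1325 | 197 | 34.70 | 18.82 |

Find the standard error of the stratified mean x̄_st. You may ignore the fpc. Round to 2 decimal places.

V̂(x̄_st) = Σ W_h² s_h²/n_h, with W_h = N_h/N and N = 1450:
  stratum Site I: (125/1450)²·20.05²/23 = 0.129893
  stratum Site II: (1325/1450)²·18.82²/197 = 1.5013
V̂(x̄_st) = 1.6312
SE(x̄_st) = √1.6312 = 1.27718

SE(x̄_st) ≈ 1.28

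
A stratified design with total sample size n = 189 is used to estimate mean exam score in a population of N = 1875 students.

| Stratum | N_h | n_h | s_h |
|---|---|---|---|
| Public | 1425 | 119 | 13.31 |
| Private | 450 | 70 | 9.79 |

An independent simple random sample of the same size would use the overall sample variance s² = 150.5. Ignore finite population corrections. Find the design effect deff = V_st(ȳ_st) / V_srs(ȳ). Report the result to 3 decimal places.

deff ≈ 1.179

V̂(ȳ_st) = Σ W_h² s_h²/n_h, with W_h = N_h/N and N = 1875:
  stratum Public: (1425/1875)²·13.31²/119 = 0.859877
  stratum Private: (450/1875)²·9.79²/70 = 0.078866
V_st = 0.938743
V_srs = s²/n = 150.5/189 = 0.796296
deff = V_st / V_srs = 0.938743/0.796296 = 1.1789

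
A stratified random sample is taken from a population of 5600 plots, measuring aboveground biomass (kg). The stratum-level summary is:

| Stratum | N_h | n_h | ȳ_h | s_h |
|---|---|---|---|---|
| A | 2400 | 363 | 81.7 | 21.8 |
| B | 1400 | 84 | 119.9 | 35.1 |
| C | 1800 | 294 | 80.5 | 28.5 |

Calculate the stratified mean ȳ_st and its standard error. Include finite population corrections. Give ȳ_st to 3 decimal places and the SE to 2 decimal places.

ȳ_st = Σ W_h ȳ_h = (2400·81.7 + 1400·119.9 + 1800·80.5)/5600 = 90.86429
V̂(ȳ_st) = Σ W_h² (1 − n_h/N_h) s_h²/n_h, with W_h = N_h/N and N = 5600:
  stratum A: (2400/5600)²·(1 − 363/2400)·21.8²/363 = 0.204095
  stratum B: (1400/5600)²·(1 − 84/1400)·35.1²/84 = 0.861674
  stratum C: (1800/5600)²·(1 − 294/1800)·28.5²/294 = 0.238816
V̂(ȳ_st) = 1.30458
SE(ȳ_st) = √1.30458 = 1.14218

ȳ_st ≈ 90.864, SE ≈ 1.14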